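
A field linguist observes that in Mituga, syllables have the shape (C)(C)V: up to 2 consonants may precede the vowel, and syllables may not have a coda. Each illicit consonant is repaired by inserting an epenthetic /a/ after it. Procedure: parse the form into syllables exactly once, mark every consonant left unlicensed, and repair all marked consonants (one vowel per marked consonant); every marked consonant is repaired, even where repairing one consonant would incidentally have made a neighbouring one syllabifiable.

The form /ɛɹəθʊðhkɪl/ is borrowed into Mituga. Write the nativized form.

Syllabifying with onset maximization leaves /ð/, /l/ stranded (no codas are permitted; onsets may contain at most 2 consonants).
Epenthesis after each stranded consonant: /ð/ → /ða/, /l/ → /la/.

ɛɹəθʊðahkɪla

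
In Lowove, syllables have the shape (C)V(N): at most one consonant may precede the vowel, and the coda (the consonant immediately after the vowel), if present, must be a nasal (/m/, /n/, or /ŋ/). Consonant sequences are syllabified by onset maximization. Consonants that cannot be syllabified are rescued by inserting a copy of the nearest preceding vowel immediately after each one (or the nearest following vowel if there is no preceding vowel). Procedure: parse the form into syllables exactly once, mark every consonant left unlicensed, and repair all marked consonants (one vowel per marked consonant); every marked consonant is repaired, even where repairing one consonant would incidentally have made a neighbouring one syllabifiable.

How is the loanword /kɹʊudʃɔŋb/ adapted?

kʊɹʊuduʃɔŋbɔ

Syllabifying with onset maximization leaves /k/, /d/, /b/ stranded (only a nasal (/m/, /n/, or /ŋ/) is licensed in coda position; onsets are limited to one consonant).
Inserting the epenthetic vowel yields /k/ → /kʊ/, /d/ → /du/, /b/ → /bɔ/.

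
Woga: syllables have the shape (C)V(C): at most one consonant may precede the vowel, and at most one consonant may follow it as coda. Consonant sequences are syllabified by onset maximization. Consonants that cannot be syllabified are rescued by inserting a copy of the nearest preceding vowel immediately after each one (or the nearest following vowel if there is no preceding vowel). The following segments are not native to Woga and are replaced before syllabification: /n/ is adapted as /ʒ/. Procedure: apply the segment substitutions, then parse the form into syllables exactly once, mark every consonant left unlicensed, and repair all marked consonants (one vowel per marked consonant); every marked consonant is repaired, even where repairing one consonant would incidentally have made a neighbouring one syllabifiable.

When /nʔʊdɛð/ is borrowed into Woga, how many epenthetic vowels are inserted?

After substitution the input is /ʒʔʊdɛð/.
The unsyllabifiable consonants are /ʒ/; each receives one epenthetic vowel.

1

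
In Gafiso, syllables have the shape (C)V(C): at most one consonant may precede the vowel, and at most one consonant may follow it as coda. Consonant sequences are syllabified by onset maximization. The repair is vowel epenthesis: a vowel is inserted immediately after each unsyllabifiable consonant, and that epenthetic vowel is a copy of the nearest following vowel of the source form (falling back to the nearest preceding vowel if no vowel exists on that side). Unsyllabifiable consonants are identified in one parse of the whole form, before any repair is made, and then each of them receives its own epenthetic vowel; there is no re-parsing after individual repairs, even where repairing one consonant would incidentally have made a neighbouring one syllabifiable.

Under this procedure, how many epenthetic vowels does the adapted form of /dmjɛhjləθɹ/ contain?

4

The unsyllabifiable consonants are /d/, /m/, /j/, /ɹ/; each receives one epenthetic vowel.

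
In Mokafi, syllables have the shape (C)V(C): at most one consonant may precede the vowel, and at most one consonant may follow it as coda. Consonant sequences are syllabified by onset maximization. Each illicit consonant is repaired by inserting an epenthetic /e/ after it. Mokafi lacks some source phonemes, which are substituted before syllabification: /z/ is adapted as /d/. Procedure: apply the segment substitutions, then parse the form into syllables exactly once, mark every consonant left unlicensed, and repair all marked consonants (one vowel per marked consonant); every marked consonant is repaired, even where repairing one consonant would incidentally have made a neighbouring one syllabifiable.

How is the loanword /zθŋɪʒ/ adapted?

Substitution: /z/ → /d/, giving /dθŋɪʒ/.
Syllabifying with onset maximization leaves /d/, /θ/ stranded (at most one coda consonant is licensed; onsets are limited to one consonant).
Epenthesis after each stranded consonant: /d/ → /de/, /θ/ → /θe/.

deθeŋɪʒ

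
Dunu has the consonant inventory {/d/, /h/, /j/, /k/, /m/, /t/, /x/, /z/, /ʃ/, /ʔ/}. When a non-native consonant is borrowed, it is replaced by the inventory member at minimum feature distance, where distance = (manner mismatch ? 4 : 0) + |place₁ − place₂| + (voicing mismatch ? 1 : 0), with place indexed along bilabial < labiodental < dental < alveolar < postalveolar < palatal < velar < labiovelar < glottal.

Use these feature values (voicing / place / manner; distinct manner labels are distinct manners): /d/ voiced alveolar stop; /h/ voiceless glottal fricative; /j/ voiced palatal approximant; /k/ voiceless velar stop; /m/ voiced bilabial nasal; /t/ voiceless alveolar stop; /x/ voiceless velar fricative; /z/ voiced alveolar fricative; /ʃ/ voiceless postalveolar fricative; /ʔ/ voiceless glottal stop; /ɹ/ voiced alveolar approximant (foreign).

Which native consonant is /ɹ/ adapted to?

/j/ is closest: same manner (approximant), place distance 2 (alveolar→palatal), same voicing; total 2. Next closest is /d/ at distance 4.

j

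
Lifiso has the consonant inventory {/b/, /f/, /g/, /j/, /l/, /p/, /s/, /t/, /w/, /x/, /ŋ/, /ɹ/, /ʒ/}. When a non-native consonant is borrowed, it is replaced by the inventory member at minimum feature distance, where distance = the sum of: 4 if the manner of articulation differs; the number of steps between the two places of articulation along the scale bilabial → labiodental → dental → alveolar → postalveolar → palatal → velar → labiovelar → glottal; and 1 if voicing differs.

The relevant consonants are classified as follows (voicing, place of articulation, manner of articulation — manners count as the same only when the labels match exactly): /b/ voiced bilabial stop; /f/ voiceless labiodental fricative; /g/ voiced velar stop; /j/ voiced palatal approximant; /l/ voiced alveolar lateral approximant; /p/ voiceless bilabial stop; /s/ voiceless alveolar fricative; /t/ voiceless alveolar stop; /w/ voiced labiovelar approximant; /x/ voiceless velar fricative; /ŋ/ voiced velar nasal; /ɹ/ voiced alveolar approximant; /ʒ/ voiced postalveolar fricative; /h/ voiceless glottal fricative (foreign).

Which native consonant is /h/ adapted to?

x

/x/ is closest: same manner (fricative), place distance 2 (glottal→velar), same voicing; total 2. Next closest is /s/ at distance 5.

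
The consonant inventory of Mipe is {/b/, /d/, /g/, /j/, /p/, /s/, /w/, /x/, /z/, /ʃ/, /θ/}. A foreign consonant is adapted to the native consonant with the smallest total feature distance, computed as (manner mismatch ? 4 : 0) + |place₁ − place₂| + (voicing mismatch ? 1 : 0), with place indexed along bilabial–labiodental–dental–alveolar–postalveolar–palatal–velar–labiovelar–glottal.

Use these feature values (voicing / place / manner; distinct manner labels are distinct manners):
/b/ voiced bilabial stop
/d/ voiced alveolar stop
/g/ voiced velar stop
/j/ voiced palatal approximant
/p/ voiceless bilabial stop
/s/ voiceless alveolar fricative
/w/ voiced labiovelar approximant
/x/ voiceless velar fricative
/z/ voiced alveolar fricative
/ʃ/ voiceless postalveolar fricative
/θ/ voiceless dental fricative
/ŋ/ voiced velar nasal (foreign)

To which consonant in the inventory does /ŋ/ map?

g

/g/ is closest: manner differs (nasal→stop, +4), place distance 0 (velar→velar), same voicing; total 4. Next closest is /j/ at distance 5.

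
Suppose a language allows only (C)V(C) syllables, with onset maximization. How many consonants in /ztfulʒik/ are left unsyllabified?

2

Syllabifying with onset maximization leaves /z/, /t/ stranded (at most one coda consonant is licensed; onsets are limited to one consonant).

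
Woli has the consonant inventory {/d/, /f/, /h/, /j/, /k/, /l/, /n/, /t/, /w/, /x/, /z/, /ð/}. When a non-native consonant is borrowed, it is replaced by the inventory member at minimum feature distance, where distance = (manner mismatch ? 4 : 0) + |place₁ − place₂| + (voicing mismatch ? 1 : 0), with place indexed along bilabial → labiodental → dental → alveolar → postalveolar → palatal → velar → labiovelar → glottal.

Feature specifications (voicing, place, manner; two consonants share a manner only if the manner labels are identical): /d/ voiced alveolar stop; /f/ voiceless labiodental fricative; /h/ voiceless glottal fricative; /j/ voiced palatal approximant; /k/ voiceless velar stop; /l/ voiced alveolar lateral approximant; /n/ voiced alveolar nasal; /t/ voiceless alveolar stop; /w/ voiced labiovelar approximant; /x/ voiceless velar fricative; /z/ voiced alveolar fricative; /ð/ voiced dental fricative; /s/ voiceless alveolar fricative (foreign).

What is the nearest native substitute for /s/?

/z/ is closest: same manner (fricative), place distance 0 (alveolar→alveolar), voicing differs (+1); total 1. Next closest is /f/ at distance 2.

z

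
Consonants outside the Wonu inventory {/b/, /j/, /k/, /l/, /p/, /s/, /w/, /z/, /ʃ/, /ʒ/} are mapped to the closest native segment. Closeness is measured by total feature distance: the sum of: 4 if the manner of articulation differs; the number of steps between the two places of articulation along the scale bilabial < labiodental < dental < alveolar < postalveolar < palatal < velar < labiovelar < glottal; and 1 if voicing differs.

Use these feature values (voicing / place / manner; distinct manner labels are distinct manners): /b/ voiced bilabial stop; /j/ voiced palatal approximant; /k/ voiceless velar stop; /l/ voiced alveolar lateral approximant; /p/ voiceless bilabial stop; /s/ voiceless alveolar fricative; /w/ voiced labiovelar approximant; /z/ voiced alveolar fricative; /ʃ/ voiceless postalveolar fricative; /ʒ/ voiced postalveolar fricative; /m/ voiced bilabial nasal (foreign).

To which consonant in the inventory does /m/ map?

/b/ is closest: manner differs (nasal→stop, +4), place distance 0 (bilabial→bilabial), same voicing; total 4. Next closest is /p/ at distance 5.

b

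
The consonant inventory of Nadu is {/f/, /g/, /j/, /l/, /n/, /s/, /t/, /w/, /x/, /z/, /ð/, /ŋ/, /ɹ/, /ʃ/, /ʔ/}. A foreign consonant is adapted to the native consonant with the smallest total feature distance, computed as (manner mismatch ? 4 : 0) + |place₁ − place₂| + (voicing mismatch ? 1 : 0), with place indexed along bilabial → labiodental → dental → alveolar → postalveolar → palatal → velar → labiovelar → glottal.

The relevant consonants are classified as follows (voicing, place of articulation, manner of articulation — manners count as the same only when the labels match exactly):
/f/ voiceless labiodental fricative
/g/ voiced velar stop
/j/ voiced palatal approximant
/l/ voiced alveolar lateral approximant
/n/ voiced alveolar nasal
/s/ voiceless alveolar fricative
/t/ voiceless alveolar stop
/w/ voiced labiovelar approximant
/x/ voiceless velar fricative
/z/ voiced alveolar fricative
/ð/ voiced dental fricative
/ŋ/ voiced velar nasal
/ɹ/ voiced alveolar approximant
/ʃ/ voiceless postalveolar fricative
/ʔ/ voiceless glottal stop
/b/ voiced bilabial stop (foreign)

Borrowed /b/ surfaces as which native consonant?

t

/t/ is closest: same manner (stop), place distance 3 (bilabial→alveolar), voicing differs (+1); total 4. Next closest is /f/ at distance 6.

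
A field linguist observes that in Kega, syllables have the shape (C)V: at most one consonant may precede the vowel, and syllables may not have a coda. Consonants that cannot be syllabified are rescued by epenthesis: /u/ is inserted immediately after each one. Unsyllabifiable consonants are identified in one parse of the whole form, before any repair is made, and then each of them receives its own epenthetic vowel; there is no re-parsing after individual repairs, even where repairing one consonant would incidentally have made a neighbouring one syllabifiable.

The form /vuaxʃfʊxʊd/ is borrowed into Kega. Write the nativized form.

Under (C)V, the unsyllabifiable consonants are /x/, /ʃ/, /d/ (no codas are permitted; onsets are limited to one consonant).
Inserting the epenthetic vowel yields /x/ → /xu/, /ʃ/ → /ʃu/, /d/ → /du/.

vuaxuʃufʊxʊdu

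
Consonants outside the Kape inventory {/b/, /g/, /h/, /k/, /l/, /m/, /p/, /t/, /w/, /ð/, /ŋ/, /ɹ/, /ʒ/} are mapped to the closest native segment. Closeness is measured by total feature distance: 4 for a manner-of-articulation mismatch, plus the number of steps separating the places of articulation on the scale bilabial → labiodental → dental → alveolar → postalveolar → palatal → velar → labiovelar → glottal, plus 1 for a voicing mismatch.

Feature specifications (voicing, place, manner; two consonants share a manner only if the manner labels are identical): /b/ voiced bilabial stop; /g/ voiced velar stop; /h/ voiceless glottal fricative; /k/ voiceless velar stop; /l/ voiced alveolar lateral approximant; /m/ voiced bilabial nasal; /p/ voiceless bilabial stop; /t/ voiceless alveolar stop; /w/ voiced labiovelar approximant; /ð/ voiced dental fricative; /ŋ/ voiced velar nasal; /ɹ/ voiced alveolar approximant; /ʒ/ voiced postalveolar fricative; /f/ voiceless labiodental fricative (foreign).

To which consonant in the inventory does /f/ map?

/ð/ is closest: same manner (fricative), place distance 1 (labiodental→dental), voicing differs (+1); total 2. Next closest is /ʒ/ at distance 4.

ð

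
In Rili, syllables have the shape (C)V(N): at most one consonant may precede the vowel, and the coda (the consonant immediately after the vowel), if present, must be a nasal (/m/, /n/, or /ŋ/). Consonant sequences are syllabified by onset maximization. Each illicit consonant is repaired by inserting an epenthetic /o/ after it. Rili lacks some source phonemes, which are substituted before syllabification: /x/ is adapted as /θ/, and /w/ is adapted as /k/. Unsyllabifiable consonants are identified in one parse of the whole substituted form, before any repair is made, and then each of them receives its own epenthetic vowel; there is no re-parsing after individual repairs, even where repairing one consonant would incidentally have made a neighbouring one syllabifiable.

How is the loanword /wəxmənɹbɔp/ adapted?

kəθomənɹobɔpo

Substitution: /w/ → /k/, /x/ → /θ/, giving /kəθmənɹbɔp/.
Syllabifying with onset maximization leaves /θ/, /ɹ/, /p/ stranded (only a nasal (/m/, /n/, or /ŋ/) is licensed in coda position; onsets are limited to one consonant).
Epenthesis after each stranded consonant: /θ/ → /θo/, /ɹ/ → /ɹo/, /p/ → /po/.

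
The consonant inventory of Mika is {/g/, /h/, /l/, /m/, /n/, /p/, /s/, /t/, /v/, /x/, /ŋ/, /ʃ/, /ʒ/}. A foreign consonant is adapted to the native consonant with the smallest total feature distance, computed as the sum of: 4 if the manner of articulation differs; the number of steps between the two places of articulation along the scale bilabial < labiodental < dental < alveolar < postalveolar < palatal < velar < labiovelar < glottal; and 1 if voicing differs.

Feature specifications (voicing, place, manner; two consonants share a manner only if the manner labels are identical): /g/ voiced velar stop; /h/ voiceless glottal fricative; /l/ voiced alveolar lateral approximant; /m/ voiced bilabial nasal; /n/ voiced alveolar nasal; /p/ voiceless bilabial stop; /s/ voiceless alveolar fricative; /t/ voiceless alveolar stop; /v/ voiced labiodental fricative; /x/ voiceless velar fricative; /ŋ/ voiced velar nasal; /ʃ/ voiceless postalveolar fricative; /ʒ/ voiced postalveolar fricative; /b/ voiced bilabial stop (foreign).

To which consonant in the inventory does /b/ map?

/p/ is closest: same manner (stop), place distance 0 (bilabial→bilabial), voicing differs (+1); total 1. Next closest is /m/ at distance 4.

p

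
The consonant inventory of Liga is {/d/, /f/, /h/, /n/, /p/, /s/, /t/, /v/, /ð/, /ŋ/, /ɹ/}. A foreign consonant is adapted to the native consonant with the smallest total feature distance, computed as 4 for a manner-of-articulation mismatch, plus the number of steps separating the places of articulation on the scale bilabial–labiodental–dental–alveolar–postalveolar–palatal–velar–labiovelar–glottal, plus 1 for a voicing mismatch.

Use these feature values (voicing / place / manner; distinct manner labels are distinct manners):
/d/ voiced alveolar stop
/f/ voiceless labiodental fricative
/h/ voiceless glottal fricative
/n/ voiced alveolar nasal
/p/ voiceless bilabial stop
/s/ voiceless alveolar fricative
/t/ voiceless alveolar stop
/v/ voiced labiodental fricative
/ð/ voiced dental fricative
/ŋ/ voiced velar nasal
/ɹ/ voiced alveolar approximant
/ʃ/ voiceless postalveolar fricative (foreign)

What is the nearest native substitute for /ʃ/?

s

/s/ is closest: same manner (fricative), place distance 1 (postalveolar→alveolar), same voicing; total 1. Next closest is /f/ at distance 3.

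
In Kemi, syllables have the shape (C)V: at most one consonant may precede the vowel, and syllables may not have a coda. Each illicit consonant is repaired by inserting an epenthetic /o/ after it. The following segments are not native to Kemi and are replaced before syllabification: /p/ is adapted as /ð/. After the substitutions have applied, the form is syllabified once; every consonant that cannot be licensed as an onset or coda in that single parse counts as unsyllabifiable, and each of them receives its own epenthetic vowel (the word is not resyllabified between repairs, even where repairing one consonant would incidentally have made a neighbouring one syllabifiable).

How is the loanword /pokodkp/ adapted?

ðokodokoðo

Substitution: /p/ → /ð/, giving /ðokodkð/.
Syllabifying with onset maximization leaves /d/, /k/, /ð/ stranded (no codas are permitted; onsets are limited to one consonant).
Epenthesis after each stranded consonant: /d/ → /do/, /k/ → /ko/, /ð/ → /ðo/.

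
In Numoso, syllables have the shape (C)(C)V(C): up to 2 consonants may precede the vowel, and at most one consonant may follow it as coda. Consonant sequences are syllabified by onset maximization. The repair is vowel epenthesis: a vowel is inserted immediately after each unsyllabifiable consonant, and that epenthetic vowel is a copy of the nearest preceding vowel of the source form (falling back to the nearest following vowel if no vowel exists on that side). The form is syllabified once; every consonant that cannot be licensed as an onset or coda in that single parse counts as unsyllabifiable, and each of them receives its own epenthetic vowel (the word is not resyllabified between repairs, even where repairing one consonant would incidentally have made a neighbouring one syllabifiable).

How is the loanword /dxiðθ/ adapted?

The consonants /θ/ cannot be parsed into a legal (C)(C)V(C) syllable (at most one coda consonant is licensed; onsets may contain at most 2 consonants).
Epenthesis after each stranded consonant: /θ/ → /θi/.

dxiðθi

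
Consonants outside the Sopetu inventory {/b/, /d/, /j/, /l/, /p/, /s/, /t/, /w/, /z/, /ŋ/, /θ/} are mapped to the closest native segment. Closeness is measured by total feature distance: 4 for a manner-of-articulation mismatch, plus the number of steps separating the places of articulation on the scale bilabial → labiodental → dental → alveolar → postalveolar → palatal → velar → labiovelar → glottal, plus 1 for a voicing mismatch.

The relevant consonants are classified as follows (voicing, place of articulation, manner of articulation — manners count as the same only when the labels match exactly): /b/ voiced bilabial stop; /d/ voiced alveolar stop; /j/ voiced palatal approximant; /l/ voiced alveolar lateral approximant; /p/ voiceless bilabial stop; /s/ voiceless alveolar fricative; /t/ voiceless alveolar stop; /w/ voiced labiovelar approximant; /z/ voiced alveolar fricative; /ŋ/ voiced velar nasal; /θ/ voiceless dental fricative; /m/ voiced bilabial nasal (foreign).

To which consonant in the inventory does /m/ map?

b

/b/ is closest: manner differs (nasal→stop, +4), place distance 0 (bilabial→bilabial), same voicing; total 4. Next closest is /p/ at distance 5.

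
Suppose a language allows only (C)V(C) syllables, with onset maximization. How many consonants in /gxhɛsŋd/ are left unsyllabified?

4

Syllabifying with onset maximization leaves /g/, /x/, /ŋ/, /d/ stranded (at most one coda consonant is licensed; onsets are limited to one consonant).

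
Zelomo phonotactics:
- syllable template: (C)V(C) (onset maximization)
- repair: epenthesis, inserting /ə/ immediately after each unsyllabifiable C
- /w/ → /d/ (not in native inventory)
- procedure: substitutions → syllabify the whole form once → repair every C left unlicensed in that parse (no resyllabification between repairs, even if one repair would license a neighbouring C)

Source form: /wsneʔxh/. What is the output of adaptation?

Substitution: /w/ → /d/, giving /dsneʔxh/.
Syllabifying with onset maximization leaves /d/, /s/, /x/, /h/ stranded (at most one coda consonant is licensed; onsets are limited to one consonant).
Epenthesis after each stranded consonant: /d/ → /də/, /s/ → /sə/, /x/ → /xə/, /h/ → /hə/.

dəsəneʔxəhə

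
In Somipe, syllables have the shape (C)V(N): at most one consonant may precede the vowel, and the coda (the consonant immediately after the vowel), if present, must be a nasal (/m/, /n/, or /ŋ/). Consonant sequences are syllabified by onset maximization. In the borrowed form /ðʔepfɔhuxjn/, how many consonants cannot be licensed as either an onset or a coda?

Under (C)V(N), the unsyllabifiable consonants are /ð/, /p/, /x/, /j/, /n/ (only a nasal (/m/, /n/, or /ŋ/) is licensed in coda position; onsets are limited to one consonant).

5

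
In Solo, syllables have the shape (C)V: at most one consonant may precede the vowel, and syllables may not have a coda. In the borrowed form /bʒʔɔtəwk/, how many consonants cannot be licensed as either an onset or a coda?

4

Syllabifying with onset maximization leaves /b/, /ʒ/, /w/, /k/ stranded (no codas are permitted; onsets are limited to one consonant).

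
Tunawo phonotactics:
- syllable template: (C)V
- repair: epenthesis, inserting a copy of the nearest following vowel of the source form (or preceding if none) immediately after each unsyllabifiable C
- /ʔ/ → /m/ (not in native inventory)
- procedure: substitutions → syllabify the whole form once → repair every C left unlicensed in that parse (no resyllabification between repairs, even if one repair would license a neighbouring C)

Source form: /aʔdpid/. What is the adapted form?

Substitution: /ʔ/ → /m/, giving /amdpid/.
Under (C)V, the unsyllabifiable consonants are /m/, /d/, /d/ (no codas are permitted; onsets are limited to one consonant).
Epenthesis after each stranded consonant: /m/ → /mi/, /d/ → /di/, /d/ → /di/.

amidipidi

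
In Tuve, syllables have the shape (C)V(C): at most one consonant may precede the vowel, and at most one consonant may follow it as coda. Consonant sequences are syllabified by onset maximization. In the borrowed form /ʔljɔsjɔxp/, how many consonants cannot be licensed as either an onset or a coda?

Under (C)V(C), the unsyllabifiable consonants are /ʔ/, /l/, /p/ (at most one coda consonant is licensed; onsets are limited to one consonant).

3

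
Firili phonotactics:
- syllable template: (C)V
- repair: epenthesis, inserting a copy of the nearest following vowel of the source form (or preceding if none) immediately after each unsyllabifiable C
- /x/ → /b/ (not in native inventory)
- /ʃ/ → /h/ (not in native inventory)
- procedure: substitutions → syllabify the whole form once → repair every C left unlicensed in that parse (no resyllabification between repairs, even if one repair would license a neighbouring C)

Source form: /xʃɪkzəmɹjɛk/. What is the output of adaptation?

Substitution: /x/ → /b/, /ʃ/ → /h/, giving /bhɪkzəmɹjɛk/.
Under (C)V, the unsyllabifiable consonants are /b/, /k/, /m/, /ɹ/, /k/ (no codas are permitted; onsets are limited to one consonant).
Epenthesis after each stranded consonant: /b/ → /bɪ/, /k/ → /kə/, /m/ → /mɛ/, /ɹ/ → /ɹɛ/, /k/ → /kɛ/.

bɪhɪkəzəmɛɹɛjɛkɛ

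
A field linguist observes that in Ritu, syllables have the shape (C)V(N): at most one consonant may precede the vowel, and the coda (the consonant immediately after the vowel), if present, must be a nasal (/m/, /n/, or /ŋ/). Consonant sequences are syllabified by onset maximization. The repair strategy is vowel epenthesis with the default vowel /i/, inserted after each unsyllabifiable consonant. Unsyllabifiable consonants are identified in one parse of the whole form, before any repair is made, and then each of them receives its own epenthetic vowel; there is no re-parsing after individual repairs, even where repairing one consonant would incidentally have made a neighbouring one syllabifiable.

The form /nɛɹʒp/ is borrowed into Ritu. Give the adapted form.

Under (C)V(N), the unsyllabifiable consonants are /ɹ/, /ʒ/, /p/ (only a nasal (/m/, /n/, or /ŋ/) is licensed in coda position; onsets are limited to one consonant).
Each unlicensed consonant becomes the onset of a new syllable: /ɹ/ → /ɹi/, /ʒ/ → /ʒi/, /p/ → /pi/.

nɛɹiʒipi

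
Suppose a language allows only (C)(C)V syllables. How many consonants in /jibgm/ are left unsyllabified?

3

Syllabifying with onset maximization leaves /b/, /g/, /m/ stranded (no codas are permitted; onsets may contain at most 2 consonants).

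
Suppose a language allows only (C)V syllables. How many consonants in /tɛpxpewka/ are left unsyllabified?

Under (C)V, the unsyllabifiable consonants are /p/, /x/, /w/ (no codas are permitted; onsets are limited to one consonant).

3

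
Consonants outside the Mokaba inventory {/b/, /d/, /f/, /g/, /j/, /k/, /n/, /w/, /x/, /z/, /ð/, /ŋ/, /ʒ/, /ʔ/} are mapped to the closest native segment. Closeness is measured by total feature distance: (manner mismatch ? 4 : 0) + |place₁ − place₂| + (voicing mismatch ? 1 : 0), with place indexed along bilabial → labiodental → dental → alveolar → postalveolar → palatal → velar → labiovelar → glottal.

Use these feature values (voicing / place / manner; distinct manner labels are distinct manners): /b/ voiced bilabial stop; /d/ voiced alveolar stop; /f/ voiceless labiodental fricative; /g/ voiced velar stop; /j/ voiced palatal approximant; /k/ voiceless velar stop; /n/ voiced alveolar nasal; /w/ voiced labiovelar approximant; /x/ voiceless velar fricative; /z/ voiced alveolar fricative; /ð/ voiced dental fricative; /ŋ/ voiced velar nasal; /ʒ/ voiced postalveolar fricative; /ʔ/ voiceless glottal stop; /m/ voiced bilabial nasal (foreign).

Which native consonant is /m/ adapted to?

n

/n/ is closest: same manner (nasal), place distance 3 (bilabial→alveolar), same voicing; total 3. Next closest is /b/ at distance 4.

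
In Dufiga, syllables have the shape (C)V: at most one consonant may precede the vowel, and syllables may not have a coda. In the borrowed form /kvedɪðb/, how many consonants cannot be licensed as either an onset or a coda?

Under (C)V, the unsyllabifiable consonants are /k/, /ð/, /b/ (no codas are permitted; onsets are limited to one consonant).

3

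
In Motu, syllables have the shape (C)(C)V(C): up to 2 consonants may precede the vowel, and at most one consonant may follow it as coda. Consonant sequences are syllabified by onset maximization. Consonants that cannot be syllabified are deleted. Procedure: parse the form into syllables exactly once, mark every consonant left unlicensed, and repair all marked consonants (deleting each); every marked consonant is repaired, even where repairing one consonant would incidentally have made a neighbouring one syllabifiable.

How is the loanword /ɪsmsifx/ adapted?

Under (C)(C)V(C), the unsyllabifiable consonants are /x/ (at most one coda consonant is licensed; onsets may contain at most 2 consonants).
Deleting the stranded consonants removes /x/.

ɪsmsif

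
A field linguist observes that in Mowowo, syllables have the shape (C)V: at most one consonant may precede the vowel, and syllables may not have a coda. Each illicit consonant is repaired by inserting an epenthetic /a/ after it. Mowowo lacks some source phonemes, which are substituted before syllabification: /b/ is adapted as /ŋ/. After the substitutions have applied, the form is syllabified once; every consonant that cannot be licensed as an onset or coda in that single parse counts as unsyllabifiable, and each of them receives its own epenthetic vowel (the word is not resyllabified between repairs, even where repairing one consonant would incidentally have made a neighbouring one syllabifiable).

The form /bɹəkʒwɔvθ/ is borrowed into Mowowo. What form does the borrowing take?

Substitution: /b/ → /ŋ/, giving /ŋɹəkʒwɔvθ/.
Under (C)V, the unsyllabifiable consonants are /ŋ/, /k/, /ʒ/, /v/, /θ/ (no codas are permitted; onsets are limited to one consonant).
Epenthesis after each stranded consonant: /ŋ/ → /ŋa/, /k/ → /ka/, /ʒ/ → /ʒa/, /v/ → /va/, /θ/ → /θa/.

ŋaɹəkaʒawɔvaθa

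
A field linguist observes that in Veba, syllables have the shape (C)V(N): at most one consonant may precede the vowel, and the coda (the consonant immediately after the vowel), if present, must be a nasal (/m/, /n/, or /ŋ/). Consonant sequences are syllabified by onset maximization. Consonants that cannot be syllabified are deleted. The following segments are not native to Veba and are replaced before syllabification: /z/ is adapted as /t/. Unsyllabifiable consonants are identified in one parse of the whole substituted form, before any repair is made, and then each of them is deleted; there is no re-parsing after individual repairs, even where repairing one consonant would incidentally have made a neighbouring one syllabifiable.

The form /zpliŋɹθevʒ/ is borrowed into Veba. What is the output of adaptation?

liŋθe

Substitution: /z/ → /t/, giving /tpliŋɹθevʒ/.
Syllabifying with onset maximization leaves /t/, /p/, /ɹ/, /v/, /ʒ/ stranded (only a nasal (/m/, /n/, or /ŋ/) is licensed in coda position; onsets are limited to one consonant).
Deleting the stranded consonants removes /t/, /p/, /ɹ/, /v/, /ʒ/.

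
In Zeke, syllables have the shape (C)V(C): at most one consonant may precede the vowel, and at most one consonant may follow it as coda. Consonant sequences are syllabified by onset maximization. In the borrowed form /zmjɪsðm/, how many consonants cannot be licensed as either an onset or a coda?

4

The consonants /z/, /m/, /ð/, /m/ cannot be parsed into a legal (C)V(C) syllable (at most one coda consonant is licensed; onsets are limited to one consonant).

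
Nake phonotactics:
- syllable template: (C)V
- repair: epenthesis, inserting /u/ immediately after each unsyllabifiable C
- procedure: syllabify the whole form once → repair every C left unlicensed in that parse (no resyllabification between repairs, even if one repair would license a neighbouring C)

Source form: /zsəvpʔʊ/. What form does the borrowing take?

Under (C)V, the unsyllabifiable consonants are /z/, /v/, /p/ (no codas are permitted; onsets are limited to one consonant).
Epenthesis after each stranded consonant: /z/ → /zu/, /v/ → /vu/, /p/ → /pu/.

zusəvupuʔʊ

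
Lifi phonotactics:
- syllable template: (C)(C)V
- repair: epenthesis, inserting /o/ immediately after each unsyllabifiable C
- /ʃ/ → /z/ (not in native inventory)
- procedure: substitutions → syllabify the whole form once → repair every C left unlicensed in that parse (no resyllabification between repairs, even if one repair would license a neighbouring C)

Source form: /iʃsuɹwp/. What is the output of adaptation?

Substitution: /ʃ/ → /z/, giving /izsuɹwp/.
Syllabifying with onset maximization leaves /ɹ/, /w/, /p/ stranded (no codas are permitted; onsets may contain at most 2 consonants).
Epenthesis after each stranded consonant: /ɹ/ → /ɹo/, /w/ → /wo/, /p/ → /po/.

izsuɹowopo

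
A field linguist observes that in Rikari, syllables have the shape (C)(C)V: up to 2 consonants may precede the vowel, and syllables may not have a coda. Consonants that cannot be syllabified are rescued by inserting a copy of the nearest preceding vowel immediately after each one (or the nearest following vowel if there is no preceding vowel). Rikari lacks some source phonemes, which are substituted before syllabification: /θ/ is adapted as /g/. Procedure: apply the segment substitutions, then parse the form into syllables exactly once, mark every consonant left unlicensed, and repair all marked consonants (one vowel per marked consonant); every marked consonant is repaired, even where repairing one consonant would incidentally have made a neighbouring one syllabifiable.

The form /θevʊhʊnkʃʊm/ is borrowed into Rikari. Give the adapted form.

gevʊhʊnʊkʃʊmʊ

Substitution: /θ/ → /g/, giving /gevʊhʊnkʃʊm/.
Syllabifying with onset maximization leaves /n/, /m/ stranded (no codas are permitted; onsets may contain at most 2 consonants).
Inserting the epenthetic vowel yields /n/ → /nʊ/, /m/ → /mʊ/.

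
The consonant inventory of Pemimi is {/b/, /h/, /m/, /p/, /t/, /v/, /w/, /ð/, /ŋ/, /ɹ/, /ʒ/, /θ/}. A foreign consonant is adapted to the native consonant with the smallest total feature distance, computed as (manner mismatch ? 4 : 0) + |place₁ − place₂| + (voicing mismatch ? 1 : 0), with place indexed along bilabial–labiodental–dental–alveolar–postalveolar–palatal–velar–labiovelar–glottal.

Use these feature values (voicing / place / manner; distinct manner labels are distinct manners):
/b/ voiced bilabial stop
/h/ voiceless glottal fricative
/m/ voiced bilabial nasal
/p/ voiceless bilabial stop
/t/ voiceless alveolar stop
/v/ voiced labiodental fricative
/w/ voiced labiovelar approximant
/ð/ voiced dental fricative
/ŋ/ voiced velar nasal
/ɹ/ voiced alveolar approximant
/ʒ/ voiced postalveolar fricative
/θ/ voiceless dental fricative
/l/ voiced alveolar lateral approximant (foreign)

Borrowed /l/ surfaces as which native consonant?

/ɹ/ is closest: manner differs (lateral approximant→approximant, +4), place distance 0 (alveolar→alveolar), same voicing; total 4. Next closest is /t/ at distance 5.

ɹ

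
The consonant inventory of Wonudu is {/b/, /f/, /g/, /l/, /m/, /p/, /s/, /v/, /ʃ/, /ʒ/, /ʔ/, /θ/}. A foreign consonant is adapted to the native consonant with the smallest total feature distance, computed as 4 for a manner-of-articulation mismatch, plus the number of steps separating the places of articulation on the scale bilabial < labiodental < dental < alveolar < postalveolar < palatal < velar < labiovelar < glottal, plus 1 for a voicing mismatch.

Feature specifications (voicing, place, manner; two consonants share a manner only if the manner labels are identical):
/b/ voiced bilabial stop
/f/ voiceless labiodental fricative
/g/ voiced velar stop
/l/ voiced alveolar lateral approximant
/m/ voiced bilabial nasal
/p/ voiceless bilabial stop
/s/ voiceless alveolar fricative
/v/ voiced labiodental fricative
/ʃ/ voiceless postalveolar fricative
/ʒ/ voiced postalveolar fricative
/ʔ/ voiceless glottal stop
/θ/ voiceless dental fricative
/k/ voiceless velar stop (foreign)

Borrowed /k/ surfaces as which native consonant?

g

/g/ is closest: same manner (stop), place distance 0 (velar→velar), voicing differs (+1); total 1. Next closest is /ʔ/ at distance 2.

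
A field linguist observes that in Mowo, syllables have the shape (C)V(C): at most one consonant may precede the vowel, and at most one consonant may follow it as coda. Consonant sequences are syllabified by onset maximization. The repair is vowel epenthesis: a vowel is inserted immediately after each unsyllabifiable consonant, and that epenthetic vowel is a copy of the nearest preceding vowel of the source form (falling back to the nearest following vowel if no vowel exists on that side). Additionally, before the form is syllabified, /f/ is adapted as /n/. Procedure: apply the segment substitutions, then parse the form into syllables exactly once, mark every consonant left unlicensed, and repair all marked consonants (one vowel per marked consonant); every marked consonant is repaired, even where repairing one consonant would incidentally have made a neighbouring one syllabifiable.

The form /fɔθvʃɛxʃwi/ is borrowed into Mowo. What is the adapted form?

Substitution: /f/ → /n/, giving /nɔθvʃɛxʃwi/.
Syllabifying with onset maximization leaves /v/, /ʃ/ stranded (at most one coda consonant is licensed; onsets are limited to one consonant).
Inserting the epenthetic vowel yields /v/ → /vɔ/, /ʃ/ → /ʃɛ/.

nɔθvɔʃɛxʃɛwi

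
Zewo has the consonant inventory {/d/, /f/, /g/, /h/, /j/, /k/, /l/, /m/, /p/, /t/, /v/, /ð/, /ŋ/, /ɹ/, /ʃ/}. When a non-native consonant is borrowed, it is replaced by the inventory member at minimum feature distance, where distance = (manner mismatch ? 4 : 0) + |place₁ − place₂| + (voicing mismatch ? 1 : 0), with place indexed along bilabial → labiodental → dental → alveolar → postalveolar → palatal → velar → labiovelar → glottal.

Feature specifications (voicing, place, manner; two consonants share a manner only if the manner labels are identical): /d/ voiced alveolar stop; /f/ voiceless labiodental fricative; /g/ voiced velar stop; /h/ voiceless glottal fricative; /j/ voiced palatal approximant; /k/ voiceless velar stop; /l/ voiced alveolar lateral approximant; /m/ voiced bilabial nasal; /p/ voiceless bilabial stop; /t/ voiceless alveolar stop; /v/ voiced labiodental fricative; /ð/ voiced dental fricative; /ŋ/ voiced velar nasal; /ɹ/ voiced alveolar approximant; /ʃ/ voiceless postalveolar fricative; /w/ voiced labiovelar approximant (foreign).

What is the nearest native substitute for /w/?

/j/ is closest: same manner (approximant), place distance 2 (labiovelar→palatal), same voicing; total 2. Next closest is /ɹ/ at distance 4.

j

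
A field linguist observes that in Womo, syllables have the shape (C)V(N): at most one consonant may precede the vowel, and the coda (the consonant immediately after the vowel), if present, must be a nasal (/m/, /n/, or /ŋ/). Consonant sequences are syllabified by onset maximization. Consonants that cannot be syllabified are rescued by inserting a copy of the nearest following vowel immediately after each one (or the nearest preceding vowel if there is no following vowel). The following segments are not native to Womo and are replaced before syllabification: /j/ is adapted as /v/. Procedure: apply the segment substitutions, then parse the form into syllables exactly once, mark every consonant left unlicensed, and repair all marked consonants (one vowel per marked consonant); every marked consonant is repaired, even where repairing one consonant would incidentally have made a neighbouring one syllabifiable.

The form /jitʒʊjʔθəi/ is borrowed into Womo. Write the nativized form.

vitʊʒʊvəʔəθəi

Substitution: /j/ → /v/, giving /vitʒʊvʔθəi/.
Syllabifying with onset maximization leaves /t/, /v/, /ʔ/ stranded (only a nasal (/m/, /n/, or /ŋ/) is licensed in coda position; onsets are limited to one consonant).
Inserting the epenthetic vowel yields /t/ → /tʊ/, /v/ → /və/, /ʔ/ → /ʔə/.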